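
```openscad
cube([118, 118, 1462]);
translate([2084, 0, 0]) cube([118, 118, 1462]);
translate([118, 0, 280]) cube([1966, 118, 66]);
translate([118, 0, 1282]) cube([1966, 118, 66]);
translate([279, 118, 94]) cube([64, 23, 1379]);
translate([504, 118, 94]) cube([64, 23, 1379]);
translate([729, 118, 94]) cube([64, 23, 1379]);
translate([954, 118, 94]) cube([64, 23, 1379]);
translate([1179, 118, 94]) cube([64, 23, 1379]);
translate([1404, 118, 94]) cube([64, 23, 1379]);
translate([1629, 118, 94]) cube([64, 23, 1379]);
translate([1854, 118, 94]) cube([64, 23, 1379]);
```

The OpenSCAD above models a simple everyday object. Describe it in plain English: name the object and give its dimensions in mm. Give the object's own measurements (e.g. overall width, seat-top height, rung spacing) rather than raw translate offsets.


A fence section. Two 118×118 mm posts, 1462 mm tall, stand on the floor with a clear span of 1966 mm between their inner faces. Two horizontal rails of 118×66 mm section span the gap between the posts with their undersides at z = 280 mm and z = 1282 mm, flush with the posts' −y face. 8 pickets, each 64 mm wide, 23 mm thick and 1379 mm tall, are fixed to the +y face of the rails with their bottoms at z = 94 mm, spaced across the span with a 161 mm gap after the −x post and between neighbouring pickets, with 166 mm left before the +x post.


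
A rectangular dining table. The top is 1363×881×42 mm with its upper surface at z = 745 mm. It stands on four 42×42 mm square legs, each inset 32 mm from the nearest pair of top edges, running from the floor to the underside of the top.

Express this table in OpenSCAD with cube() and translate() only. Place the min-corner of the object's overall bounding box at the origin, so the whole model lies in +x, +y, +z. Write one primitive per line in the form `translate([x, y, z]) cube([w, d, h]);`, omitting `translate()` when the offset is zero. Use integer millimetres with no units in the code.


translate([0, 0, 703]) cube([1363, 881, 42]);
translate([32, 32, 0]) cube([42, 42, 703]);
translate([1289, 32, 0]) cube([42, 42, 703]);
translate([32, 807, 0]) cube([42, 42, 703]);
translate([1289, 807, 0]) cube([42, 42, 703]);


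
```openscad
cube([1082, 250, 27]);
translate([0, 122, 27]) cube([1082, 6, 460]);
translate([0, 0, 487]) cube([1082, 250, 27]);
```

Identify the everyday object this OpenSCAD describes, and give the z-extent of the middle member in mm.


An I-beam. The web height is 460 mm.

Two wide flanges with a thin centred web — an I-beam. Overall 514 mm minus two 27 mm flanges gives a web of 514 − 2·27 = 460 mm.


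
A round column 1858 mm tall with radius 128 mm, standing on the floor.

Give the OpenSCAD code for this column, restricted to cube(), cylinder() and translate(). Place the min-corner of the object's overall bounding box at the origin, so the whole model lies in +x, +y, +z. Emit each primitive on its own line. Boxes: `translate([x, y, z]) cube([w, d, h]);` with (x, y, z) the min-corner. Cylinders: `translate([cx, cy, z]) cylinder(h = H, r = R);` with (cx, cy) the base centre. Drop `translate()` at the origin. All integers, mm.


translate([128, 128, 0]) cylinder(h = 1858, r = 128);


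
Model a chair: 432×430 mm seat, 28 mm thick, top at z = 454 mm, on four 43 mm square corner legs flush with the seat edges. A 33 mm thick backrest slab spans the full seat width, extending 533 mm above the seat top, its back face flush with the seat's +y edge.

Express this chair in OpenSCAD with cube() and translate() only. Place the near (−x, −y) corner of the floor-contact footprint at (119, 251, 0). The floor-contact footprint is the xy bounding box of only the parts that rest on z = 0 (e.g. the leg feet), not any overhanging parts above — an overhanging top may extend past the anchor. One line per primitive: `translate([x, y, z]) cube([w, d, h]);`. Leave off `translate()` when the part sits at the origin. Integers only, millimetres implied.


// leg_h = 454 - 28 = 426
translate([119, 251, 426]) cube([432, 430, 28]);
translate([119, 251, 0]) cube([43, 43, 426]);
translate([508, 251, 0]) cube([43, 43, 426]);
translate([119, 638, 0]) cube([43, 43, 426]);
translate([508, 638, 0]) cube([43, 43, 426]);
translate([119, 648, 454]) cube([432, 33, 533]);


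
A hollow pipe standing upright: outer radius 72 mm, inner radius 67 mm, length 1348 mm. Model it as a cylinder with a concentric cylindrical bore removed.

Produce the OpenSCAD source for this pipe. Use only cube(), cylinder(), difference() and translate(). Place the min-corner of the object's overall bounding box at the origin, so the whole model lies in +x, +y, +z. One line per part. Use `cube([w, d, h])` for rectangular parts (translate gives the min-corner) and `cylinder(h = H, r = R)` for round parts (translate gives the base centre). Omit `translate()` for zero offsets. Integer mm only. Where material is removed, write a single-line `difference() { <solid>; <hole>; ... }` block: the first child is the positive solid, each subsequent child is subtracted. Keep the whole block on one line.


difference() { translate([72, 72, 0]) cylinder(h = 1348, r = 72); translate([72, 72, 0]) cylinder(h = 1348, r = 67); }


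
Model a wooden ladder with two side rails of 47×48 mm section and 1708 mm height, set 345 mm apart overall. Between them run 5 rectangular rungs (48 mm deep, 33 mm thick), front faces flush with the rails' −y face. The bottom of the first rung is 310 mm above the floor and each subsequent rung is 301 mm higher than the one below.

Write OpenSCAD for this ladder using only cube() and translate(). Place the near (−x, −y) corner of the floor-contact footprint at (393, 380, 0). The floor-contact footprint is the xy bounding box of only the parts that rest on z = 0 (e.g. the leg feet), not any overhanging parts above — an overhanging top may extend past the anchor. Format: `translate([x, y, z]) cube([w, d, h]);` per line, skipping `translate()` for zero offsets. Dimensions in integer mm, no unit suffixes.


// rung span = 345 - 2*47 = 251
// rung[k] z = 310 + k*301
translate([393, 380, 0]) cube([47, 48, 1708]);
translate([691, 380, 0]) cube([47, 48, 1708]);
translate([440, 380, 310]) cube([251, 48, 33]);
translate([440, 380, 611]) cube([251, 48, 33]);
translate([440, 380, 912]) cube([251, 48, 33]);
translate([440, 380, 1213]) cube([251, 48, 33]);
translate([440, 380, 1514]) cube([251, 48, 33]);


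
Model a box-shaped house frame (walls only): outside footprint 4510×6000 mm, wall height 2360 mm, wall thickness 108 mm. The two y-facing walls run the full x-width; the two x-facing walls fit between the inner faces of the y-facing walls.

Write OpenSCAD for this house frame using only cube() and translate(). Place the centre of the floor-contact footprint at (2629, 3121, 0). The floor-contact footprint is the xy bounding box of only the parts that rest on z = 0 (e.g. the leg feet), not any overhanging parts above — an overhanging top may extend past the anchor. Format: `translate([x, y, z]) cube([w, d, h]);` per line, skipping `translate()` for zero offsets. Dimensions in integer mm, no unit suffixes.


translate([374, 121, 0]) cube([4510, 108, 2360]);
translate([374, 6013, 0]) cube([4510, 108, 2360]);
translate([374, 229, 0]) cube([108, 5784, 2360]);
translate([4776, 229, 0]) cube([108, 5784, 2360]);


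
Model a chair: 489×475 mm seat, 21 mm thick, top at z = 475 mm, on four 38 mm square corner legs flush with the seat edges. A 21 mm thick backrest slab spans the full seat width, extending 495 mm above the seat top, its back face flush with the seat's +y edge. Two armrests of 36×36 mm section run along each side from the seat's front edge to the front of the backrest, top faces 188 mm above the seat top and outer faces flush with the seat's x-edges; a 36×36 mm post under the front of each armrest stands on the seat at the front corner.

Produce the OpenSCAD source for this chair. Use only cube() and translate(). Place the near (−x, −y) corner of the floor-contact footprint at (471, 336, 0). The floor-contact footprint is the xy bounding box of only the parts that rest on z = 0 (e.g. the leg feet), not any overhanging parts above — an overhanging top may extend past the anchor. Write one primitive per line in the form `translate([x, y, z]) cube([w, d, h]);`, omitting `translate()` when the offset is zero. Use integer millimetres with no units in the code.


// leg_h = 475 - 21 = 454
// arm post h = 188 - 36 = 152
translate([471, 336, 454]) cube([489, 475, 21]);
translate([471, 336, 0]) cube([38, 38, 454]);
translate([922, 336, 0]) cube([38, 38, 454]);
translate([471, 773, 0]) cube([38, 38, 454]);
translate([922, 773, 0]) cube([38, 38, 454]);
translate([471, 790, 475]) cube([489, 21, 495]);
translate([471, 336, 627]) cube([36, 454, 36]);
translate([924, 336, 627]) cube([36, 454, 36]);
translate([471, 336, 475]) cube([36, 36, 152]);
translate([924, 336, 475]) cube([36, 36, 152]);


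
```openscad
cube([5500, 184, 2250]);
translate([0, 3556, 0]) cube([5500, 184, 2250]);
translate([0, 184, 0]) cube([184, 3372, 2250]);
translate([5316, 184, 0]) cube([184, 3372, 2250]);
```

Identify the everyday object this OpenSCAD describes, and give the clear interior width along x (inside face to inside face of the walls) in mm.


A house (or room) frame. The interior width is 5132 mm.

Four 2250 mm walls enclosing a rectangle with no floor or roof — a room or house frame. Outside width is 5500 mm and wall thickness is 184 mm, so the interior width is 5500 − 2 × 184 = 5132 mm.


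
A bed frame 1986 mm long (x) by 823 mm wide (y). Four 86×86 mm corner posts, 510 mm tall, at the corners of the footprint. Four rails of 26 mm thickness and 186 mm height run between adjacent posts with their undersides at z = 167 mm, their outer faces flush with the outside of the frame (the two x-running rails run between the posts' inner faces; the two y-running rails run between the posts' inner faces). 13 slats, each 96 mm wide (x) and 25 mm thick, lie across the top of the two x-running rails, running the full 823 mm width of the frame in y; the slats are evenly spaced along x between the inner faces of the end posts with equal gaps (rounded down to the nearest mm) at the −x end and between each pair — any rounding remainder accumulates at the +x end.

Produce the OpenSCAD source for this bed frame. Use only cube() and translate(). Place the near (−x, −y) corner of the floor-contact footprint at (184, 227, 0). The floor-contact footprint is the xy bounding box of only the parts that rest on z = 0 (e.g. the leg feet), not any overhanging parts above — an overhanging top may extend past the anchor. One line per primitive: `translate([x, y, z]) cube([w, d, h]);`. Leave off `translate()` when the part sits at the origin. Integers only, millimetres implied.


translate([184, 227, 0]) cube([86, 86, 510]);
translate([184, 964, 0]) cube([86, 86, 510]);
translate([2084, 227, 0]) cube([86, 86, 510]);
translate([2084, 964, 0]) cube([86, 86, 510]);
translate([270, 227, 167]) cube([1814, 26, 186]);
translate([270, 1024, 167]) cube([1814, 26, 186]);
translate([184, 313, 167]) cube([26, 651, 186]);
translate([2144, 313, 167]) cube([26, 651, 186]);
translate([310, 227, 353]) cube([96, 823, 25]);
translate([446, 227, 353]) cube([96, 823, 25]);
translate([582, 227, 353]) cube([96, 823, 25]);
translate([718, 227, 353]) cube([96, 823, 25]);
translate([854, 227, 353]) cube([96, 823, 25]);
translate([990, 227, 353]) cube([96, 823, 25]);
translate([1126, 227, 353]) cube([96, 823, 25]);
translate([1262, 227, 353]) cube([96, 823, 25]);
translate([1398, 227, 353]) cube([96, 823, 25]);
translate([1534, 227, 353]) cube([96, 823, 25]);
translate([1670, 227, 353]) cube([96, 823, 25]);
translate([1806, 227, 353]) cube([96, 823, 25]);
translate([1942, 227, 353]) cube([96, 823, 25]);


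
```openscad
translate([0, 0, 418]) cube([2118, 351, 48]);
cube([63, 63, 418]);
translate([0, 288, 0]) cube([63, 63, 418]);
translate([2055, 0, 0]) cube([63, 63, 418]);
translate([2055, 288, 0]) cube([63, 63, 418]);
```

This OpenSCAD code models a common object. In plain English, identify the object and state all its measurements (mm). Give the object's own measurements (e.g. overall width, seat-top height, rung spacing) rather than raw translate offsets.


A bench: a 2118×351 mm seat slab, 48 mm thick, top at z = 466 mm, on four 63×63 mm square legs flush with the seat corners and standing on z = 0.


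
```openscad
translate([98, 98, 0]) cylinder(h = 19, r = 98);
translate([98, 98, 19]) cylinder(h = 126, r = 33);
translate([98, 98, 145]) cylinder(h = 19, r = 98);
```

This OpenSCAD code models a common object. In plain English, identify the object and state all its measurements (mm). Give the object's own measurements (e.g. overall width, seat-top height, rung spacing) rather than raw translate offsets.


A spool: two coaxial disc flanges of radius 98 mm and thickness 19 mm, joined by a core cylinder of radius 33 mm and height 126 mm. The lower flange rests on z = 0 and the three cylinders share a vertical axis.


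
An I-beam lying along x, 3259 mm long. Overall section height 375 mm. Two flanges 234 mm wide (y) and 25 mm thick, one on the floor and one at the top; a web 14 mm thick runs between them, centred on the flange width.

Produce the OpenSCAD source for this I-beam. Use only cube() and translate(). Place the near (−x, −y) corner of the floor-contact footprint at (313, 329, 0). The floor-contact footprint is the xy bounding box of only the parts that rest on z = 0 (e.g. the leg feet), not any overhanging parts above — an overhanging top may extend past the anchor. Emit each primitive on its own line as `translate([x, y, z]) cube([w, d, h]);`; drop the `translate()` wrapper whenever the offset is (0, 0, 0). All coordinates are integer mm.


translate([313, 329, 0]) cube([3259, 234, 25]);
translate([313, 439, 25]) cube([3259, 14, 325]);
translate([313, 329, 350]) cube([3259, 234, 25]);


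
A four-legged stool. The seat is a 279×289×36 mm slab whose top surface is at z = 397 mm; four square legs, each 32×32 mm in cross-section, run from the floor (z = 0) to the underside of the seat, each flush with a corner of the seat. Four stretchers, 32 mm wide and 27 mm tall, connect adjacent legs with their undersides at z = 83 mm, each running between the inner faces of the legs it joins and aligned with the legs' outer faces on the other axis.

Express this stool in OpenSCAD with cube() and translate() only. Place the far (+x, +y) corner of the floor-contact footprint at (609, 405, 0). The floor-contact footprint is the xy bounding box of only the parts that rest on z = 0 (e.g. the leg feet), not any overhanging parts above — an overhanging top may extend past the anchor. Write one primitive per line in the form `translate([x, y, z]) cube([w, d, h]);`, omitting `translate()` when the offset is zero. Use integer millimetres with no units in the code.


// leg_h = 397 - 36 = 361
// stretcher span = 279 - 2*32 = 215
translate([330, 116, 361]) cube([279, 289, 36]);
translate([330, 116, 0]) cube([32, 32, 361]);
translate([577, 116, 0]) cube([32, 32, 361]);
translate([330, 373, 0]) cube([32, 32, 361]);
translate([577, 373, 0]) cube([32, 32, 361]);
translate([362, 116, 83]) cube([215, 32, 27]);
translate([362, 373, 83]) cube([215, 32, 27]);
translate([330, 148, 83]) cube([32, 225, 27]);
translate([577, 148, 83]) cube([32, 225, 27]);


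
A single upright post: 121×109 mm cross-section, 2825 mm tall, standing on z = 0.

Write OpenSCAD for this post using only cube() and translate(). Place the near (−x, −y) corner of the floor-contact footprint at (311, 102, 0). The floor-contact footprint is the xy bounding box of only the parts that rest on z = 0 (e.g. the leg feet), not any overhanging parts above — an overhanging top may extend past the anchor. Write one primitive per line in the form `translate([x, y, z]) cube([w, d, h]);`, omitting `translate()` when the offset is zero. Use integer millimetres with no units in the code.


translate([311, 102, 0]) cube([121, 109, 2825]);


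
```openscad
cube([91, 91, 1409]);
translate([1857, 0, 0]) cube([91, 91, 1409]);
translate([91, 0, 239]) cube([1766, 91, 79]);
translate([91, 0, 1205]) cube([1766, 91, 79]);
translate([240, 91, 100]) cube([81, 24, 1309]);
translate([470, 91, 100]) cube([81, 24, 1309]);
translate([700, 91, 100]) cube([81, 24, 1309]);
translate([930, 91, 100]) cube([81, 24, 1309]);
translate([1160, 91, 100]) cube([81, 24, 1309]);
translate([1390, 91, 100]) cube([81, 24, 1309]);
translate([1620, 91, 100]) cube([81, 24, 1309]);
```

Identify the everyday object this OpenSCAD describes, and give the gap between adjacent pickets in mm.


A fence section. The picket gap is 149 mm.

Two posts, two rails, 7 pickets — a fence section. Span 1766 mm holds 7 pickets of 81 mm with 8 equal gaps: ⌊(1766 − 7·81) / 8⌋ = 149 mm.


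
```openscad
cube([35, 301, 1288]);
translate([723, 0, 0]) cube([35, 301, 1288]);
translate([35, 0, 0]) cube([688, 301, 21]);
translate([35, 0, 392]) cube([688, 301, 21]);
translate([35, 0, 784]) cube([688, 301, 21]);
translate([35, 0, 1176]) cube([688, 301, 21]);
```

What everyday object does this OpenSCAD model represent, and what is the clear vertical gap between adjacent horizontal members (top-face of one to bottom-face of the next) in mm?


A bookshelf. The clear shelf gap is 371 mm.

Two tall side panels with 4 horizontal boards between them — a bookshelf. The first two shelf undersides are at z = 0 and z = 392; with shelf thickness 21, the clear gap is 392 − 0 − 21 = 371 mm.


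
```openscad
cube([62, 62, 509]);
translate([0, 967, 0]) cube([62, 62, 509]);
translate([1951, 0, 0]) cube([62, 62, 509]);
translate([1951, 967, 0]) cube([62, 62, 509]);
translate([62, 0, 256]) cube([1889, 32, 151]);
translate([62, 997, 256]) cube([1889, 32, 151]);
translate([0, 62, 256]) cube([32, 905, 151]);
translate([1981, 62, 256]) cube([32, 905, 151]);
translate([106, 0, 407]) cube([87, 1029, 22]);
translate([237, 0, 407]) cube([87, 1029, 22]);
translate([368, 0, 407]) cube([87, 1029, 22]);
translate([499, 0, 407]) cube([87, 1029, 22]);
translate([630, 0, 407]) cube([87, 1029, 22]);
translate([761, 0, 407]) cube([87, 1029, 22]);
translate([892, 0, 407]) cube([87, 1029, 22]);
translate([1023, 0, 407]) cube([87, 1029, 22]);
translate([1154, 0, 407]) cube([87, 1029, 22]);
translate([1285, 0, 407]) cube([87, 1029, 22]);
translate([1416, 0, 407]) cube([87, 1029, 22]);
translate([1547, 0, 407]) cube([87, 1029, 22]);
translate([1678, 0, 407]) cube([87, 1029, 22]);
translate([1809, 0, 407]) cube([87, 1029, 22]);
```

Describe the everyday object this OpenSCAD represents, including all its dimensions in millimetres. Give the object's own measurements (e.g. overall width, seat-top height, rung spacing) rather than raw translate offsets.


A bed frame 2013 mm long (x) by 1029 mm wide (y). Four 62×62 mm corner posts, 509 mm tall, at the corners of the footprint. Four rails of 32 mm thickness and 151 mm height run between adjacent posts with their undersides at z = 256 mm, their outer faces flush with the outside of the frame (the two x-running rails run between the posts' inner faces; the two y-running rails run between the posts' inner faces). 14 slats, each 87 mm wide (x) and 22 mm thick, lie across the top of the two x-running rails, running the full 1029 mm width of the frame in y; along x they sit between the end posts with a 44 mm gap after the −x posts and between neighbouring slats, leaving 55 mm before the +x posts.


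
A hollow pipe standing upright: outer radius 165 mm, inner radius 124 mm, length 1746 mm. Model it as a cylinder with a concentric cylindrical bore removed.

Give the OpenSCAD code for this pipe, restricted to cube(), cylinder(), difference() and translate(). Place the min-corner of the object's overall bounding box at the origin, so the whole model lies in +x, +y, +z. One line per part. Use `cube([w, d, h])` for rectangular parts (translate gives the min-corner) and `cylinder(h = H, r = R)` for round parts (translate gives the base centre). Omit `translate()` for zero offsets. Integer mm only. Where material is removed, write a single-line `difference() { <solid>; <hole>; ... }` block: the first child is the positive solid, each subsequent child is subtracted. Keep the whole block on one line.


difference() { translate([165, 165, 0]) cylinder(h = 1746, r = 165); translate([165, 165, 0]) cylinder(h = 1746, r = 124); }


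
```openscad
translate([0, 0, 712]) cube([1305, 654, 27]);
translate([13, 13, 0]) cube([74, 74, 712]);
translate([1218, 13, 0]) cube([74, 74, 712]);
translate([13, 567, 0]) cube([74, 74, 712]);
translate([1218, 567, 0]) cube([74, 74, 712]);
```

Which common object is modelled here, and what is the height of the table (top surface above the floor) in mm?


A table. The table height is 739 mm.

A 1305×654×27 slab sits at z = 712 on four 74 mm square posts — a table. The top surface is at 712 + 27 = 739 mm.


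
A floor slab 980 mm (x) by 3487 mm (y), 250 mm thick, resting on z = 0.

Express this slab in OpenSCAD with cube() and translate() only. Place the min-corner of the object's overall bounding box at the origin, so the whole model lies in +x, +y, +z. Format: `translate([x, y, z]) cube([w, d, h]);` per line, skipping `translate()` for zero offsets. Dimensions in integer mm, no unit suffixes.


cube([980, 3487, 250]);


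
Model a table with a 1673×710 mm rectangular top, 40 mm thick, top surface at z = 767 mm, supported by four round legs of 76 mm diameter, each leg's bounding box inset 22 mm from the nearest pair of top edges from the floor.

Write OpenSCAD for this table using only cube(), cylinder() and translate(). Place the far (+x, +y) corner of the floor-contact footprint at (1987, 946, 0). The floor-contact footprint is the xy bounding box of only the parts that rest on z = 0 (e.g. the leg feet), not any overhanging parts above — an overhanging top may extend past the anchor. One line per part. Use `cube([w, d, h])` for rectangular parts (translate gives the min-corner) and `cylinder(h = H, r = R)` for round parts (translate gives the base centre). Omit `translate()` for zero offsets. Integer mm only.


translate([336, 258, 727]) cube([1673, 710, 40]);
translate([396, 318, 0]) cylinder(h = 727, r = 38);
translate([1949, 318, 0]) cylinder(h = 727, r = 38);
translate([396, 908, 0]) cylinder(h = 727, r = 38);
translate([1949, 908, 0]) cylinder(h = 727, r = 38);


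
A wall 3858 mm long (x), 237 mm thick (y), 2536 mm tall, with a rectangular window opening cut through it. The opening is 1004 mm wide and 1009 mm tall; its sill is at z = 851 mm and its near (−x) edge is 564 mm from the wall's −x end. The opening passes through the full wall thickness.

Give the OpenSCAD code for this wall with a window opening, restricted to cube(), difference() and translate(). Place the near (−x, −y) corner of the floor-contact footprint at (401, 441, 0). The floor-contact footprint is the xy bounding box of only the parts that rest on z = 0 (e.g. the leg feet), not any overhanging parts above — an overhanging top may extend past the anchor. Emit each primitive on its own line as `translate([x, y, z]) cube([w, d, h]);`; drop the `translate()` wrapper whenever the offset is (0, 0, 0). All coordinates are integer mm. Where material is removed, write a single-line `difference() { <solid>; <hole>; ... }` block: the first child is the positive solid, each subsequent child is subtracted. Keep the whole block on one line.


difference() { translate([401, 441, 0]) cube([3858, 237, 2536]); translate([965, 441, 851]) cube([1004, 237, 1009]); }


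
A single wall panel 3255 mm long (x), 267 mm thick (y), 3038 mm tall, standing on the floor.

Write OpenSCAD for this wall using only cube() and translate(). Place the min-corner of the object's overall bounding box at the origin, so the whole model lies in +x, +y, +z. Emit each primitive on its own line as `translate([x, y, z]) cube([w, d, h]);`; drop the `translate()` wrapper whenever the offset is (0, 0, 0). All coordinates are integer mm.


cube([3255, 267, 3038]);


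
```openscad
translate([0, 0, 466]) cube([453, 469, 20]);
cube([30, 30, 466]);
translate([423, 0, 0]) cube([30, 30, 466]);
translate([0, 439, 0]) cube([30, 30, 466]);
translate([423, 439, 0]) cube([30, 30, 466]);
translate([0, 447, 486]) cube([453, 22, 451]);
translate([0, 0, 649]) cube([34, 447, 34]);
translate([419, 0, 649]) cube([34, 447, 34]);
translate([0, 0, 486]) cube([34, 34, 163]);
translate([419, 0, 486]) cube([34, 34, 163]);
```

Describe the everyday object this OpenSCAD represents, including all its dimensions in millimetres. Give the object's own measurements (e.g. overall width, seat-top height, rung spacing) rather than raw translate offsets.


A chair. The seat is a 453×469×20 mm slab with its top at z = 486 mm, on four 30×30 mm corner legs (flush with the seat edges, standing on z = 0). A flat backrest 22 mm thick, 451 mm tall, spans the full seat width and rises from the seat top along its +y edge, rear face flush with the rear of the seat. Two armrests of 34×34 mm section run along each side from the seat's front edge to the front of the backrest, top faces 197 mm above the seat top and outer faces flush with the seat's x-edges; a 34×34 mm post under the front of each armrest stands on the seat at the front corner.


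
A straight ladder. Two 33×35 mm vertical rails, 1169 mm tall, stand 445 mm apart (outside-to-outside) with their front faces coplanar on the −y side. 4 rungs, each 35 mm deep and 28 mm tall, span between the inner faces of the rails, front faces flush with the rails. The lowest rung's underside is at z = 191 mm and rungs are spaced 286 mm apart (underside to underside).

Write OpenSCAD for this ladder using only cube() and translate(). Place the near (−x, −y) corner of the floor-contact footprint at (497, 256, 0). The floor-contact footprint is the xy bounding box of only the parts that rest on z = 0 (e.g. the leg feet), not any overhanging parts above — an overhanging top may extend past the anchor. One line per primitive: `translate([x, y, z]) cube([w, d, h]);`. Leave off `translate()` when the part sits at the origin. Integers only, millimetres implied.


translate([497, 256, 0]) cube([33, 35, 1169]);
translate([909, 256, 0]) cube([33, 35, 1169]);
translate([530, 256, 191]) cube([379, 35, 28]);
translate([530, 256, 477]) cube([379, 35, 28]);
translate([530, 256, 763]) cube([379, 35, 28]);
translate([530, 256, 1049]) cube([379, 35, 28]);


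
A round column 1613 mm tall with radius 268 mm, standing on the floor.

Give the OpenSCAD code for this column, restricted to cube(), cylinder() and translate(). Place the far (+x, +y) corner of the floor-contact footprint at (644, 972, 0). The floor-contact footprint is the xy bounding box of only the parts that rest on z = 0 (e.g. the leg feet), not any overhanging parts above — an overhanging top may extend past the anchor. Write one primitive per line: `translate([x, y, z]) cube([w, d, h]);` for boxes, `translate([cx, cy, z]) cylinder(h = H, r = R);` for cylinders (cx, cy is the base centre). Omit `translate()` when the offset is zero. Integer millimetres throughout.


translate([376, 704, 0]) cylinder(h = 1613, r = 268);


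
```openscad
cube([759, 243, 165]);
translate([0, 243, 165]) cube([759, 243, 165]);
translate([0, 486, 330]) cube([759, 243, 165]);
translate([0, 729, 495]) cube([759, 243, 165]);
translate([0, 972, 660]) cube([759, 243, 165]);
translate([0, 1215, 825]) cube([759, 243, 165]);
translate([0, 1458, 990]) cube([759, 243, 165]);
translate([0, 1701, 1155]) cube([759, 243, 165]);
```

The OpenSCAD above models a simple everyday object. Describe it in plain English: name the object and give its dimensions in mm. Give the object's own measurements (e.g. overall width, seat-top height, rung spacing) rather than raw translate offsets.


A straight staircase of 8 solid steps. Each step is 759 mm wide (x), 243 mm deep (y, the going) and 165 mm tall (the rise). The first step rests on the floor; each subsequent step sits one going further in +y and one rise higher in +z, directly behind and above the previous step with no overlap.


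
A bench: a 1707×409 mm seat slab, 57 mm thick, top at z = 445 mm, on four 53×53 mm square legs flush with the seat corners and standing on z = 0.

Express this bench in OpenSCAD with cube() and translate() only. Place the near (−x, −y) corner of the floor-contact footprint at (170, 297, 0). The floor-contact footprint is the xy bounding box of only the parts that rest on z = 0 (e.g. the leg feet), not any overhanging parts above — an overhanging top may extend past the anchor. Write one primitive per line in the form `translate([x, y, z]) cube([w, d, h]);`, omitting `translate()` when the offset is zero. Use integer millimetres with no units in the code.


// leg_h = 445 − 57 = 388
translate([170, 297, 388]) cube([1707, 409, 57]);
translate([170, 297, 0]) cube([53, 53, 388]);
translate([170, 653, 0]) cube([53, 53, 388]);
translate([1824, 297, 0]) cube([53, 53, 388]);
translate([1824, 653, 0]) cube([53, 53, 388]);


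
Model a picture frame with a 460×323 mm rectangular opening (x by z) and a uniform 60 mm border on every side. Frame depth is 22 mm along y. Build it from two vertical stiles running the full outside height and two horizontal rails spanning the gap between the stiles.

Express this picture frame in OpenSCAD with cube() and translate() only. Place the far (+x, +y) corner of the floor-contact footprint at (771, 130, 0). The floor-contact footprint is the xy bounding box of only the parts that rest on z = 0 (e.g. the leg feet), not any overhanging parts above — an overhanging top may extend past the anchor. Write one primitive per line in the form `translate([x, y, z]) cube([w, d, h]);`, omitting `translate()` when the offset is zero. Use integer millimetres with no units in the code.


translate([191, 108, 0]) cube([60, 22, 443]);
translate([711, 108, 0]) cube([60, 22, 443]);
translate([251, 108, 0]) cube([460, 22, 60]);
translate([251, 108, 383]) cube([460, 22, 60]);


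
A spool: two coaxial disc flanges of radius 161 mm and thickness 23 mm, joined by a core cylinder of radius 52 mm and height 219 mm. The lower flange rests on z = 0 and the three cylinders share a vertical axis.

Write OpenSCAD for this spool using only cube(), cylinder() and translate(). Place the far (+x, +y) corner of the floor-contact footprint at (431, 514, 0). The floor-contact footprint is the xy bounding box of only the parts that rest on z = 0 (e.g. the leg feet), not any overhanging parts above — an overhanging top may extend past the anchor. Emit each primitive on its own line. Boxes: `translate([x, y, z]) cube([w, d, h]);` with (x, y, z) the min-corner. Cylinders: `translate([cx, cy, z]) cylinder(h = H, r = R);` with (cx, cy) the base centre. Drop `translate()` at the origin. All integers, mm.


translate([270, 353, 0]) cylinder(h = 23, r = 161);
translate([270, 353, 23]) cylinder(h = 219, r = 52);
translate([270, 353, 242]) cylinder(h = 23, r = 161);


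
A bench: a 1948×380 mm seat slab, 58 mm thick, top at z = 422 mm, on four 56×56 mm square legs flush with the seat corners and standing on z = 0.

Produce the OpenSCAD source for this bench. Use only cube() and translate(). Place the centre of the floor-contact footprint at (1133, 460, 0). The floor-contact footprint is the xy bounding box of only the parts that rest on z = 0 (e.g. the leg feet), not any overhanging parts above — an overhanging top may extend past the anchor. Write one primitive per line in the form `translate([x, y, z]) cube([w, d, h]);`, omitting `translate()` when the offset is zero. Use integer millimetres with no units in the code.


translate([159, 270, 364]) cube([1948, 380, 58]);
translate([159, 270, 0]) cube([56, 56, 364]);
translate([159, 594, 0]) cube([56, 56, 364]);
translate([2051, 270, 0]) cube([56, 56, 364]);
translate([2051, 594, 0]) cube([56, 56, 364]);


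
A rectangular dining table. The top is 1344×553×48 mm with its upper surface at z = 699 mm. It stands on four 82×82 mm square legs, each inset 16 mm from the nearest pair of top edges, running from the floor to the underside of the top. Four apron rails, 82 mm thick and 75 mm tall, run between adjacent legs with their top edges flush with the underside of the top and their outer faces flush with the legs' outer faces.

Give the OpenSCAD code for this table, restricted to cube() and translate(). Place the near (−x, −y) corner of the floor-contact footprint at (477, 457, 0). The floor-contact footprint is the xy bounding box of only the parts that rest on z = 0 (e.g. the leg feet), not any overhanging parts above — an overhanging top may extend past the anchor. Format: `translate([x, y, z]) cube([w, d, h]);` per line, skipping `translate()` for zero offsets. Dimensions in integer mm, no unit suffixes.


translate([461, 441, 651]) cube([1344, 553, 48]);
translate([477, 457, 0]) cube([82, 82, 651]);
translate([1707, 457, 0]) cube([82, 82, 651]);
translate([477, 896, 0]) cube([82, 82, 651]);
translate([1707, 896, 0]) cube([82, 82, 651]);
translate([559, 457, 576]) cube([1148, 82, 75]);
translate([559, 896, 576]) cube([1148, 82, 75]);
translate([477, 539, 576]) cube([82, 357, 75]);
translate([1707, 539, 576]) cube([82, 357, 75]);


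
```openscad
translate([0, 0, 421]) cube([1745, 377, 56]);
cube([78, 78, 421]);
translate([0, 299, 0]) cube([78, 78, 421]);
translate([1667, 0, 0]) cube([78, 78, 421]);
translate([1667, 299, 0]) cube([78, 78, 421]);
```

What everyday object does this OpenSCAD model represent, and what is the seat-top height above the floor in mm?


A bench. The seat-top height is 477 mm.

A long slab on four corner posts — a bench. The slab sits at z = 421 with thickness 56, so the top is 421 + 56 = 477 mm.


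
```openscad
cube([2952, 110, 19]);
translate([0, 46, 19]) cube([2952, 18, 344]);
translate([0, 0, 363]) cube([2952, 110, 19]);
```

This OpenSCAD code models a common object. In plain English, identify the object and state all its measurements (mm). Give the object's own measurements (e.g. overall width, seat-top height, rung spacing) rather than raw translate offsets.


An I-beam lying along x, 2952 mm long. Overall section height 382 mm. Two flanges 110 mm wide (y) and 19 mm thick, one on the floor and one at the top; a web 18 mm thick runs between them, centred on the flange width.


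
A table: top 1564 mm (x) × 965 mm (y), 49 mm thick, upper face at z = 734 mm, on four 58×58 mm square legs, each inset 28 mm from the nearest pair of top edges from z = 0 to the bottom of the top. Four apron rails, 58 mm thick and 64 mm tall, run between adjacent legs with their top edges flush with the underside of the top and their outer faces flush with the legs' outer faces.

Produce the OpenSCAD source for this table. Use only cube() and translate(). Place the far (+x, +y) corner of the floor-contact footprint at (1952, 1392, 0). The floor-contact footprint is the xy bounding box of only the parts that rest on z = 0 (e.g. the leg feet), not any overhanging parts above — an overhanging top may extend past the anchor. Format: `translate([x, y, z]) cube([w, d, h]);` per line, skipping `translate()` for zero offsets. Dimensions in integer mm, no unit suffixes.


translate([416, 455, 685]) cube([1564, 965, 49]);
translate([444, 483, 0]) cube([58, 58, 685]);
translate([1894, 483, 0]) cube([58, 58, 685]);
translate([444, 1334, 0]) cube([58, 58, 685]);
translate([1894, 1334, 0]) cube([58, 58, 685]);
translate([502, 483, 621]) cube([1392, 58, 64]);
translate([502, 1334, 621]) cube([1392, 58, 64]);
translate([444, 541, 621]) cube([58, 793, 64]);
translate([1894, 541, 621]) cube([58, 793, 64]);


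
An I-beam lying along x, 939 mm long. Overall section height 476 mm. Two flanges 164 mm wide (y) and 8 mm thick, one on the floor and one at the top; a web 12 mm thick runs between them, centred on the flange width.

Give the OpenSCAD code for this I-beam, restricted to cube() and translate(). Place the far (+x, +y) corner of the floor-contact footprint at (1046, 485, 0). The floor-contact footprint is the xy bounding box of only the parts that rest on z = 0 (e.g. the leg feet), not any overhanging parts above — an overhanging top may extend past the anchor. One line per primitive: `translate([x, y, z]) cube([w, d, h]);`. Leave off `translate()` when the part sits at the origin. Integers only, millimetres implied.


translate([107, 321, 0]) cube([939, 164, 8]);
translate([107, 397, 8]) cube([939, 12, 460]);
translate([107, 321, 468]) cube([939, 164, 8]);


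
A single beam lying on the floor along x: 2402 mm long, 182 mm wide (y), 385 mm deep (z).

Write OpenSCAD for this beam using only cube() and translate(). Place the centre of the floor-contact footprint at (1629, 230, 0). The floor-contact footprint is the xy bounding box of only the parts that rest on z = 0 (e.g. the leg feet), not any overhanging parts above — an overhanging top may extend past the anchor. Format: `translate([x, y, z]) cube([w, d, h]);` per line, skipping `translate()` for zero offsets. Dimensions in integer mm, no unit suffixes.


translate([428, 139, 0]) cube([2402, 182, 385]);


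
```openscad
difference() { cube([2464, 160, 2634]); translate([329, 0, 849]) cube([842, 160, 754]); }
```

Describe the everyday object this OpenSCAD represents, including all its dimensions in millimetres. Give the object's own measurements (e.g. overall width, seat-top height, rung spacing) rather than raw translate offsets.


A wall 2464 mm long (x), 160 mm thick (y), 2634 mm tall, with a rectangular window opening cut through it. The opening is 842 mm wide and 754 mm tall; its sill is at z = 849 mm and its near (−x) edge is 329 mm from the wall's −x end. The opening passes through the full wall thickness.


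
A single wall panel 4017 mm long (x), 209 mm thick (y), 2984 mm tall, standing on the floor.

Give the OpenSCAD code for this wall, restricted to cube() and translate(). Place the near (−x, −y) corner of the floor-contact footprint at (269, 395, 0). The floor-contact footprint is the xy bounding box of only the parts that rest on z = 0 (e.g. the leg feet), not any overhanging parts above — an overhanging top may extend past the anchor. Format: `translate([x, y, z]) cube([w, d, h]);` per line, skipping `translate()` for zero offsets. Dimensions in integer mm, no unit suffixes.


translate([269, 395, 0]) cube([4017, 209, 2984]);


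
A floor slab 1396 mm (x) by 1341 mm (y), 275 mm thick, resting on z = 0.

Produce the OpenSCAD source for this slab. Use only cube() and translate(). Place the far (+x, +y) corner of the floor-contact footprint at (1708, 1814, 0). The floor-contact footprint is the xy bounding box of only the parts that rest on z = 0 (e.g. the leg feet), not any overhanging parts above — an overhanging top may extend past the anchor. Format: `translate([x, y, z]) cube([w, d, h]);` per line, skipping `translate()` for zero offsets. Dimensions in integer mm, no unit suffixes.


translate([312, 473, 0]) cube([1396, 1341, 275]);


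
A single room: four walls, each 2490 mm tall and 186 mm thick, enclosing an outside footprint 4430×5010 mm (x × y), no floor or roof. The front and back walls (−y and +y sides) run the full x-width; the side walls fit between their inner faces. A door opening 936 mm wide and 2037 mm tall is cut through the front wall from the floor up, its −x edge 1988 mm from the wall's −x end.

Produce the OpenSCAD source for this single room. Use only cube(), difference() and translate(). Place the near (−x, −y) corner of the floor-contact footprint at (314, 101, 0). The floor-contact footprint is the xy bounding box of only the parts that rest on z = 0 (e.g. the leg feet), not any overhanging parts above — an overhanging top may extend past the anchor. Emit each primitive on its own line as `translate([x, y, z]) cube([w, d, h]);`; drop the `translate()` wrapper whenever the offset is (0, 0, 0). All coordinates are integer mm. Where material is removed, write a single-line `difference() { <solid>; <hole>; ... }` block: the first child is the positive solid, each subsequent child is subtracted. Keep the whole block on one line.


difference() { translate([314, 101, 0]) cube([4430, 186, 2490]); translate([2302, 101, 0]) cube([936, 186, 2037]); }
translate([314, 4925, 0]) cube([4430, 186, 2490]);
translate([314, 287, 0]) cube([186, 4638, 2490]);
translate([4558, 287, 0]) cube([186, 4638, 2490]);
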